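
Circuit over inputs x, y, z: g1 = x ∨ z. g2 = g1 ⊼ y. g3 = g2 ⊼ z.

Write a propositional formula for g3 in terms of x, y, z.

((x ∨ z) ⊼ y) ⊼ z

g1 = x ∨ z
g2 = g1 ⊼ y = (x ∨ z) ⊼ y
g3 = g2 ⊼ z = ((x ∨ z) ⊼ y) ⊼ z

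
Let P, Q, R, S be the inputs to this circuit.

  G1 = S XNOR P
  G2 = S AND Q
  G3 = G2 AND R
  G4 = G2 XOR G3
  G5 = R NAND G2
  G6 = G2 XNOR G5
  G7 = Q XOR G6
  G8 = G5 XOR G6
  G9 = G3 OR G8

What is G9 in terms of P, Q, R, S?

G2 = S AND Q
G3 = G2 AND R = (S AND Q) AND R
G5 = R NAND G2 = R NAND (S AND Q)
G6 = G2 XNOR G5 = (S AND Q) XNOR (R NAND (S AND Q))
G8 = G5 XOR G6 = (R NAND (S AND Q)) XOR ((S AND Q) XNOR (R NAND (S AND Q)))
G9 = G3 OR G8 = ((S AND Q) AND R) OR ((R NAND (S AND Q)) XOR ((S AND Q) XNOR (R NAND (S AND Q))))

((S AND Q) AND R) OR ((R NAND (S AND Q)) XOR ((S AND Q) XNOR (R NAND (S AND Q))))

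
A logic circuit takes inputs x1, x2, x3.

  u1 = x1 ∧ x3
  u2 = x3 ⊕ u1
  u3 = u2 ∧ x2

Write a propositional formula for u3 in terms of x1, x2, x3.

u1 = x1 ∧ x3
u2 = x3 ⊕ u1 = x3 ⊕ (x1 ∧ x3)
u3 = u2 ∧ x2 = (x3 ⊕ (x1 ∧ x3)) ∧ x2

(x3 ⊕ (x1 ∧ x3)) ∧ x2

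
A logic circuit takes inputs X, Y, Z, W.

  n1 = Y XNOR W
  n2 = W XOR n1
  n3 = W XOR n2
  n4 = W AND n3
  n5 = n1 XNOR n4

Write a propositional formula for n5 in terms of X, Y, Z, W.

(Y XNOR W) XNOR (W AND (W XOR (W XOR (Y XNOR W))))

n1 = Y XNOR W
n2 = W XOR n1 = W XOR (Y XNOR W)
n3 = W XOR n2 = W XOR (W XOR (Y XNOR W))
n4 = W AND n3 = W AND (W XOR (W XOR (Y XNOR W)))
n5 = n1 XNOR n4 = (Y XNOR W) XNOR (W AND (W XOR (W XOR (Y XNOR W))))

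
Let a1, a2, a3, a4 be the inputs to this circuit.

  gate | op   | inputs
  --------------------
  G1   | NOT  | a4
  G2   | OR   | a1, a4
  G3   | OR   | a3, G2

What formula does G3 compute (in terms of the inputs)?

G2 = a1 OR a4
G3 = a3 OR G2 = a3 OR (a1 OR a4)

a3 OR (a1 OR a4)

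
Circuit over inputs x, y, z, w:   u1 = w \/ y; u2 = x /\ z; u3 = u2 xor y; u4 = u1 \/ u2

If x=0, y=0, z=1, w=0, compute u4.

0

u1 = 0 \/ 0 = 0
u2 = 0 /\ 1 = 0
u4 = 0 \/ 0 = 0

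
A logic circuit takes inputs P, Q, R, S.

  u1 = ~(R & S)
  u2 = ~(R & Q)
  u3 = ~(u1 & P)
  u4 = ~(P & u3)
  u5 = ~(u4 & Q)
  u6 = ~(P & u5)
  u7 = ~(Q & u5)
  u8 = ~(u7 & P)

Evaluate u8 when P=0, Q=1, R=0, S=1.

u1 = ~(0 & 1) = 1
u3 = ~(1 & 0) = 1
u4 = ~(0 & 1) = 1
u5 = ~(1 & 1) = 0
u7 = ~(1 & 0) = 1
u8 = ~(1 & 0) = 1

1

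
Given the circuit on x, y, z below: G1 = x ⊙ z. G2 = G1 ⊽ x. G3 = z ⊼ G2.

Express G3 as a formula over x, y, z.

z ⊼ ((x ⊙ z) ⊽ x)

G1 = x ⊙ z
G2 = G1 ⊽ x = (x ⊙ z) ⊽ x
G3 = z ⊼ G2 = z ⊼ ((x ⊙ z) ⊽ x)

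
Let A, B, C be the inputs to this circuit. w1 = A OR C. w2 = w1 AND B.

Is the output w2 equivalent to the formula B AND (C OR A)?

Yes

w1 = A OR C
w2 = w1 AND B = (A OR C) AND B
At A=0, B=0, C=0: circuit gives 0, formula gives 0.
At A=0, B=1, C=1: circuit gives 1, formula gives 1.
Agrees on all 8 inputs.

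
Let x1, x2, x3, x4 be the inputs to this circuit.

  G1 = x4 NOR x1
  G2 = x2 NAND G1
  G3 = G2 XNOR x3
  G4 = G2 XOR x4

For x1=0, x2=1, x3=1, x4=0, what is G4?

0

G1 = 0 NOR 0 = 1
G2 = 1 NAND 1 = 0
G4 = 0 XOR 0 = 0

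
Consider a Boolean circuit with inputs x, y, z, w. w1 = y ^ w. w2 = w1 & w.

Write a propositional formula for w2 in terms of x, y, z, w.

w1 = y ^ w
w2 = w1 & w = (y ^ w) & w

(y ^ w) & w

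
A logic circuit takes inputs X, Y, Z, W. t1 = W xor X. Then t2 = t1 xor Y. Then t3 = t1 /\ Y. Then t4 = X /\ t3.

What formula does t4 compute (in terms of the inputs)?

X /\ ((W xor X) /\ Y)

t1 = W xor X
t3 = t1 /\ Y = (W xor X) /\ Y
t4 = X /\ t3 = X /\ ((W xor X) /\ Y)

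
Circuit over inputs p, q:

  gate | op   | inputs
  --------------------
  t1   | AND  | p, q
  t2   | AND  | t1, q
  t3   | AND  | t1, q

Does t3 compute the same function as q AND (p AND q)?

Yes

t1 = p AND q
t3 = t1 AND q = (p AND q) AND q
At p=0, q=0: circuit gives 0, formula gives 0.
At p=1, q=1: circuit gives 1, formula gives 1.
Agrees on all 4 inputs.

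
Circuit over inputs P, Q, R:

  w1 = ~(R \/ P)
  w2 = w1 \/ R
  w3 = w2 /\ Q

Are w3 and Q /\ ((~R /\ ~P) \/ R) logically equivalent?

Yes

w1 = ~(R \/ P)
w2 = w1 \/ R = (~(R \/ P)) \/ R
w3 = w2 /\ Q = ((~(R \/ P)) \/ R) /\ Q
At P=0, Q=0, R=0: circuit gives 0, formula gives 0.
At P=0, Q=1, R=0: circuit gives 1, formula gives 1.
Agrees on all 8 inputs.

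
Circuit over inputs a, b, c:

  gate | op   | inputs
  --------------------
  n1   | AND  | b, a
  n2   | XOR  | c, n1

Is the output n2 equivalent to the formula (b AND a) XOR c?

n1 = b AND a
n2 = c XOR n1 = c XOR (b AND a)
At a=0, b=0, c=0: circuit gives 0, formula gives 0.
At a=0, b=0, c=1: circuit gives 1, formula gives 1.
Agrees on all 8 inputs.

Yes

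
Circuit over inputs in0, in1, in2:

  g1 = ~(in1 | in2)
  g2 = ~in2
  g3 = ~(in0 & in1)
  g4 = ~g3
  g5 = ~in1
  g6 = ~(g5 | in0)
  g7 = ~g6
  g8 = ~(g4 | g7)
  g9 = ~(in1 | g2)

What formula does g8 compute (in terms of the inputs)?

g3 = ~(in0 & in1)
g4 = ~g3 = ~(~(in0 & in1))
g5 = ~in1
g6 = ~(g5 | in0) = ~(~in1 | in0)
g7 = ~g6 = ~(~(~in1 | in0))
g8 = ~(g4 | g7) = ~(~(~(in0 & in1)) | ~(~(~in1 | in0)))

~(~(~(in0 & in1)) | ~(~(~in1 | in0)))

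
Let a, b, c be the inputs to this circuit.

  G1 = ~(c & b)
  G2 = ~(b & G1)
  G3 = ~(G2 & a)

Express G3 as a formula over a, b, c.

G1 = ~(c & b)
G2 = ~(b & G1) = ~(b & (~(c & b)))
G3 = ~(G2 & a) = ~((~(b & (~(c & b)))) & a)

~((~(b & (~(c & b)))) & a)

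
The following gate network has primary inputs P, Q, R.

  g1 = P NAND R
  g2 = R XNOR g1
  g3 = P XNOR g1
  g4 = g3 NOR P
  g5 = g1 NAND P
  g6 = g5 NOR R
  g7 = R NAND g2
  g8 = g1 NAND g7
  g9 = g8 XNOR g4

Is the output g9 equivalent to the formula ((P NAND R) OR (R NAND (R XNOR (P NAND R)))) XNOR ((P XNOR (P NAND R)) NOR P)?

g1 = P NAND R
g2 = R XNOR g1 = R XNOR (P NAND R)
g3 = P XNOR g1 = P XNOR (P NAND R)
g4 = g3 NOR P = (P XNOR (P NAND R)) NOR P
g7 = R NAND g2 = R NAND (R XNOR (P NAND R))
g8 = g1 NAND g7 = (P NAND R) NAND (R NAND (R XNOR (P NAND R)))
g9 = g8 XNOR g4 = ((P NAND R) NAND (R NAND (R XNOR (P NAND R)))) XNOR ((P XNOR (P NAND R)) NOR P)
At P=0, Q=0, R=0: circuit gives 0, formula gives 1.

No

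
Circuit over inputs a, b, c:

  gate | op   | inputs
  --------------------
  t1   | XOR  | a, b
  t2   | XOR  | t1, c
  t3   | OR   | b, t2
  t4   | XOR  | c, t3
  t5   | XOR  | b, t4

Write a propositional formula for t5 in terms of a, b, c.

b XOR (c XOR (b OR ((a XOR b) XOR c)))

t1 = a XOR b
t2 = t1 XOR c = (a XOR b) XOR c
t3 = b OR t2 = b OR ((a XOR b) XOR c)
t4 = c XOR t3 = c XOR (b OR ((a XOR b) XOR c))
t5 = b XOR t4 = b XOR (c XOR (b OR ((a XOR b) XOR c)))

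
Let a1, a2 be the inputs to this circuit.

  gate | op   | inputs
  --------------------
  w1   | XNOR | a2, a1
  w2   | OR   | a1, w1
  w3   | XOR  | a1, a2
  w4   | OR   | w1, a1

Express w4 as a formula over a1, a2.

w1 = a2 XNOR a1
w4 = w1 OR a1 = (a2 XNOR a1) OR a1

(a2 XNOR a1) OR a1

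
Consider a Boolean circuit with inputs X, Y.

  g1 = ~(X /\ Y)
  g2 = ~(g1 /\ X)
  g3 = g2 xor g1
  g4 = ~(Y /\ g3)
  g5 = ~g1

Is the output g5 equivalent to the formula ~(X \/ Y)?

g1 = ~(X /\ Y)
g5 = ~g1 = ~(~(X /\ Y))
At X=0, Y=0: circuit gives 0, formula gives 1.

No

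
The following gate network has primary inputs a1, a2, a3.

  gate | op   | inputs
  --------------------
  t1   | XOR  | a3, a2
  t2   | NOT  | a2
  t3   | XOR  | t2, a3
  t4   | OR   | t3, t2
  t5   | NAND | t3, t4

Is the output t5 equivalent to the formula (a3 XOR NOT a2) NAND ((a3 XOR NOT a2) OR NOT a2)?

t2 = NOT a2
t3 = t2 XOR a3 = NOT a2 XOR a3
t4 = t3 OR t2 = (NOT a2 XOR a3) OR NOT a2
t5 = t3 NAND t4 = (NOT a2 XOR a3) NAND ((NOT a2 XOR a3) OR NOT a2)
At a1=0, a2=0, a3=0: circuit gives 0, formula gives 0.
At a1=0, a2=0, a3=1: circuit gives 1, formula gives 1.
Agrees on all 8 inputs.

Yes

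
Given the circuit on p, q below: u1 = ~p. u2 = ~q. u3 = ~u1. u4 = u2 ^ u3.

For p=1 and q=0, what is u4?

0

u1 = ~1 = 0
u2 = ~0 = 1
u3 = ~0 = 1
u4 = 1 ^ 1 = 0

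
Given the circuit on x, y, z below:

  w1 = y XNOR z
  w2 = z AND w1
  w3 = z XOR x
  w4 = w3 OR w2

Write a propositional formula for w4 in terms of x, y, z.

w1 = y XNOR z
w2 = z AND w1 = z AND (y XNOR z)
w3 = z XOR x
w4 = w3 OR w2 = (z XOR x) OR (z AND (y XNOR z))

(z XOR x) OR (z AND (y XNOR z))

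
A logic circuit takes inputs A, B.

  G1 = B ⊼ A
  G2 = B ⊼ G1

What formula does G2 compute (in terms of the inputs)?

G1 = B ⊼ A
G2 = B ⊼ G1 = B ⊼ (B ⊼ A)

B ⊼ (B ⊼ A)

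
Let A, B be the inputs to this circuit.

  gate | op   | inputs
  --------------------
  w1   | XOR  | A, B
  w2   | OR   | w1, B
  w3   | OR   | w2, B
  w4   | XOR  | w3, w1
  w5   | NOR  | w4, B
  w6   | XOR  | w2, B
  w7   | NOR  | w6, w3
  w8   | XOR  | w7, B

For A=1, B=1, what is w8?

1

w1 = 1 XOR 1 = 0
w2 = 0 OR 1 = 1
w3 = 1 OR 1 = 1
w6 = 1 XOR 1 = 0
w7 = 0 NOR 1 = 0
w8 = 0 XOR 1 = 1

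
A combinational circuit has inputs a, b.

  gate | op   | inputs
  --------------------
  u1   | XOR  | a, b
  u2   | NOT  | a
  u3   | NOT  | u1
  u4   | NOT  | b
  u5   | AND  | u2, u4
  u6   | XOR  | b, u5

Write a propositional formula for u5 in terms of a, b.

u2 = NOT a
u4 = NOT b
u5 = u2 AND u4 = NOT a AND NOT b

NOT a AND NOT b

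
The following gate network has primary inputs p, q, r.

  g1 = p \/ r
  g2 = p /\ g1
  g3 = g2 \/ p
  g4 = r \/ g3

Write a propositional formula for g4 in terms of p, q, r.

r \/ ((p /\ (p \/ r)) \/ p)

g1 = p \/ r
g2 = p /\ g1 = p /\ (p \/ r)
g3 = g2 \/ p = (p /\ (p \/ r)) \/ p
g4 = r \/ g3 = r \/ ((p /\ (p \/ r)) \/ p)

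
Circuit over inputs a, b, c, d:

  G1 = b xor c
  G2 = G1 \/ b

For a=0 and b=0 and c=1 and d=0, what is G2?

G1 = 0 xor 1 = 1
G2 = 1 \/ 0 = 1

1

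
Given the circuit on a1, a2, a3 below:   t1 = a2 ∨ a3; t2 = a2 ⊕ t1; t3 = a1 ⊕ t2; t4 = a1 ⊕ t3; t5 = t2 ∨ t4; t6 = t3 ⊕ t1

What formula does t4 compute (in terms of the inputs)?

t1 = a2 ∨ a3
t2 = a2 ⊕ t1 = a2 ⊕ (a2 ∨ a3)
t3 = a1 ⊕ t2 = a1 ⊕ (a2 ⊕ (a2 ∨ a3))
t4 = a1 ⊕ t3 = a1 ⊕ (a1 ⊕ (a2 ⊕ (a2 ∨ a3)))

a1 ⊕ (a1 ⊕ (a2 ⊕ (a2 ∨ a3)))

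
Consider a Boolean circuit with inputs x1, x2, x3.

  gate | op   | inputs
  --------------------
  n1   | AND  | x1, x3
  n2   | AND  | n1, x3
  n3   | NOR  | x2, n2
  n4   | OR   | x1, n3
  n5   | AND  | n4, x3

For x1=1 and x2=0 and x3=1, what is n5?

n1 = 1 AND 1 = 1
n2 = 1 AND 1 = 1
n3 = 0 NOR 1 = 0
n4 = 1 OR 0 = 1
n5 = 1 AND 1 = 1

1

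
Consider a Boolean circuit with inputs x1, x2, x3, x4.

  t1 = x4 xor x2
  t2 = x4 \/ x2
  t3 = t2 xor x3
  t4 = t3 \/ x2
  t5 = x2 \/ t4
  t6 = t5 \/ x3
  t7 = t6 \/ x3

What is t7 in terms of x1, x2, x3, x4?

((x2 \/ (((x4 \/ x2) xor x3) \/ x2)) \/ x3) \/ x3

t2 = x4 \/ x2
t3 = t2 xor x3 = (x4 \/ x2) xor x3
t4 = t3 \/ x2 = ((x4 \/ x2) xor x3) \/ x2
t5 = x2 \/ t4 = x2 \/ (((x4 \/ x2) xor x3) \/ x2)
t6 = t5 \/ x3 = (x2 \/ (((x4 \/ x2) xor x3) \/ x2)) \/ x3
t7 = t6 \/ x3 = ((x2 \/ (((x4 \/ x2) xor x3) \/ x2)) \/ x3) \/ x3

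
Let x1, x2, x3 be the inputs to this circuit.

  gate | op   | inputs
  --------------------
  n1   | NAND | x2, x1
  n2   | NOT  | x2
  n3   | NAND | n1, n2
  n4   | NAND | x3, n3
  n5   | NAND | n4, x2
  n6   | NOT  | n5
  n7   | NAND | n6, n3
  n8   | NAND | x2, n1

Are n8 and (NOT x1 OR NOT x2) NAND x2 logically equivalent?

n1 = x2 NAND x1
n8 = x2 NAND n1 = x2 NAND (x2 NAND x1)
At x1=0, x2=1, x3=0: circuit gives 0, formula gives 0.
At x1=0, x2=0, x3=0: circuit gives 1, formula gives 1.
Agrees on all 8 inputs.

Yes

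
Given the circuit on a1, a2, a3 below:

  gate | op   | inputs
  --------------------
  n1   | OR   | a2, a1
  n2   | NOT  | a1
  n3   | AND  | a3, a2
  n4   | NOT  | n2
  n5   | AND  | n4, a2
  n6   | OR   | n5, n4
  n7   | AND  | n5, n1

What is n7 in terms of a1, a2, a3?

n1 = a2 OR a1
n2 = NOT a1
n4 = NOT n2 = NOT NOT a1
n5 = n4 AND a2 = NOT NOT a1 AND a2
n7 = n5 AND n1 = (NOT NOT a1 AND a2) AND (a2 OR a1)

(NOT NOT a1 AND a2) AND (a2 OR a1)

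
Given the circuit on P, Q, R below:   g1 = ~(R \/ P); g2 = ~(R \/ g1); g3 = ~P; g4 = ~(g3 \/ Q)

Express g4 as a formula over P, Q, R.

~(~P \/ Q)

g3 = ~P
g4 = ~(g3 \/ Q) = ~(~P \/ Q)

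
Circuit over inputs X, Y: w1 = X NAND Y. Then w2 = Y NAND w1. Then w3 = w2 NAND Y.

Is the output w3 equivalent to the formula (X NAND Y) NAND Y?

No

w1 = X NAND Y
w2 = Y NAND w1 = Y NAND (X NAND Y)
w3 = w2 NAND Y = (Y NAND (X NAND Y)) NAND Y
At X=0, Y=1: circuit gives 1, formula gives 0.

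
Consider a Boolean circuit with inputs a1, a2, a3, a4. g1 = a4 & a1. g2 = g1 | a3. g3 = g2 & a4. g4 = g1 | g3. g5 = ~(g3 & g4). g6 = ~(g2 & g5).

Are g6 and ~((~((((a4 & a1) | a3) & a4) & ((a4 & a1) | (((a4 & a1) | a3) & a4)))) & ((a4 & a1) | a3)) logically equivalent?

g1 = a4 & a1
g2 = g1 | a3 = (a4 & a1) | a3
g3 = g2 & a4 = ((a4 & a1) | a3) & a4
g4 = g1 | g3 = (a4 & a1) | (((a4 & a1) | a3) & a4)
g5 = ~(g3 & g4) = ~((((a4 & a1) | a3) & a4) & ((a4 & a1) | (((a4 & a1) | a3) & a4)))
g6 = ~(g2 & g5) = ~(((a4 & a1) | a3) & (~((((a4 & a1) | a3) & a4) & ((a4 & a1) | (((a4 & a1) | a3) & a4)))))
At a1=0, a2=0, a3=1, a4=0: circuit gives 0, formula gives 0.
At a1=0, a2=0, a3=0, a4=0: circuit gives 1, formula gives 1.
Agrees on all 16 inputs.

Yes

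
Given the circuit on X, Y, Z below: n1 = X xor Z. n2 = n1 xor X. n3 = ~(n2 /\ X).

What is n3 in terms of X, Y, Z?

n1 = X xor Z
n2 = n1 xor X = (X xor Z) xor X
n3 = ~(n2 /\ X) = ~(((X xor Z) xor X) /\ X)

~(((X xor Z) xor X) /\ X)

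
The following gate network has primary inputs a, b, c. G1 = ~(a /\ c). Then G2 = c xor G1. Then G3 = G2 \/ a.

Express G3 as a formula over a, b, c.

G1 = ~(a /\ c)
G2 = c xor G1 = c xor (~(a /\ c))
G3 = G2 \/ a = (c xor (~(a /\ c))) \/ a

(c xor (~(a /\ c))) \/ a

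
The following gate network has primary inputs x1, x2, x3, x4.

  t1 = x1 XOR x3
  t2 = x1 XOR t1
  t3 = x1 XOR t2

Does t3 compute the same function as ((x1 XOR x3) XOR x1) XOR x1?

t1 = x1 XOR x3
t2 = x1 XOR t1 = x1 XOR (x1 XOR x3)
t3 = x1 XOR t2 = x1 XOR (x1 XOR (x1 XOR x3))
At x1=0, x2=0, x3=0, x4=0: circuit gives 0, formula gives 0.
At x1=0, x2=0, x3=1, x4=0: circuit gives 1, formula gives 1.
Agrees on all 16 inputs.

Yes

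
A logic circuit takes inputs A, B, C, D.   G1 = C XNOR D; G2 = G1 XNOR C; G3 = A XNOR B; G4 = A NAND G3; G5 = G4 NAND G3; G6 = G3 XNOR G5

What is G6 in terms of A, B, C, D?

G3 = A XNOR B
G4 = A NAND G3 = A NAND (A XNOR B)
G5 = G4 NAND G3 = (A NAND (A XNOR B)) NAND (A XNOR B)
G6 = G3 XNOR G5 = (A XNOR B) XNOR ((A NAND (A XNOR B)) NAND (A XNOR B))

(A XNOR B) XNOR ((A NAND (A XNOR B)) NAND (A XNOR B))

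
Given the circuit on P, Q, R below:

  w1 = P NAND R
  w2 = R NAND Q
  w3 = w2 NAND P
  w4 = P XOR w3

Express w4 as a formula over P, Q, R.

P XOR ((R NAND Q) NAND P)

w2 = R NAND Q
w3 = w2 NAND P = (R NAND Q) NAND P
w4 = P XOR w3 = P XOR ((R NAND Q) NAND P)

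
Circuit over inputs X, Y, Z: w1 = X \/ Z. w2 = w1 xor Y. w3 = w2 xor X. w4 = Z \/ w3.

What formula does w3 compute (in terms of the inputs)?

((X \/ Z) xor Y) xor X

w1 = X \/ Z
w2 = w1 xor Y = (X \/ Z) xor Y
w3 = w2 xor X = ((X \/ Z) xor Y) xor X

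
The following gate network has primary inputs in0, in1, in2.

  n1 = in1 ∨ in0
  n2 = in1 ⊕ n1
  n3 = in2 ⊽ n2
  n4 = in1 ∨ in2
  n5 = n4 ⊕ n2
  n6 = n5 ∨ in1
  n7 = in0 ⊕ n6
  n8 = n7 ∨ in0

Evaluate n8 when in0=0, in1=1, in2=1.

n1 = 1 ∨ 0 = 1
n2 = 1 ⊕ 1 = 0
n4 = 1 ∨ 1 = 1
n5 = 1 ⊕ 0 = 1
n6 = 1 ∨ 1 = 1
n7 = 0 ⊕ 1 = 1
n8 = 1 ∨ 0 = 1

1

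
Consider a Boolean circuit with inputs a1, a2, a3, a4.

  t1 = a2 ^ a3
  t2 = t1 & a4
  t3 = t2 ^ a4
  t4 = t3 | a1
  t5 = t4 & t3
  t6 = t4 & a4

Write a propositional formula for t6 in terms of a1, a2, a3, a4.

((((a2 ^ a3) & a4) ^ a4) | a1) & a4

t1 = a2 ^ a3
t2 = t1 & a4 = (a2 ^ a3) & a4
t3 = t2 ^ a4 = ((a2 ^ a3) & a4) ^ a4
t4 = t3 | a1 = (((a2 ^ a3) & a4) ^ a4) | a1
t6 = t4 & a4 = ((((a2 ^ a3) & a4) ^ a4) | a1) & a4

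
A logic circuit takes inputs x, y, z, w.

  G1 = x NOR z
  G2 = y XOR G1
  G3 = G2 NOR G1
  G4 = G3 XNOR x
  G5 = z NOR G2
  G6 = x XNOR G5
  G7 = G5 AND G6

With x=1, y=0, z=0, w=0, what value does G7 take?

G1 = 1 NOR 0 = 0
G2 = 0 XOR 0 = 0
G5 = 0 NOR 0 = 1
G6 = 1 XNOR 1 = 1
G7 = 1 AND 1 = 1

1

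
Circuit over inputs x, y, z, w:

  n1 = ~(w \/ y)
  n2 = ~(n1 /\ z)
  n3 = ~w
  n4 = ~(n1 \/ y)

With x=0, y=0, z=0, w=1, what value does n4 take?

n1 = ~(1 \/ 0) = 0
n4 = ~(0 \/ 0) = 1

1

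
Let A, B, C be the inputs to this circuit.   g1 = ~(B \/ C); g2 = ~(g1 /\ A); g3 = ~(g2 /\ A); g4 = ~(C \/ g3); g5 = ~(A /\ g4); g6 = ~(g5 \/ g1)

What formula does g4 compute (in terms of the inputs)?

g1 = ~(B \/ C)
g2 = ~(g1 /\ A) = ~((~(B \/ C)) /\ A)
g3 = ~(g2 /\ A) = ~((~((~(B \/ C)) /\ A)) /\ A)
g4 = ~(C \/ g3) = ~(C \/ (~((~((~(B \/ C)) /\ A)) /\ A)))

~(C \/ (~((~((~(B \/ C)) /\ A)) /\ A)))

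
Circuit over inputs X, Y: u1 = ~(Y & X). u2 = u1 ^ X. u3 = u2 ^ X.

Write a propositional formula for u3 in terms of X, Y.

((~(Y & X)) ^ X) ^ X

u1 = ~(Y & X)
u2 = u1 ^ X = (~(Y & X)) ^ X
u3 = u2 ^ X = ((~(Y & X)) ^ X) ^ X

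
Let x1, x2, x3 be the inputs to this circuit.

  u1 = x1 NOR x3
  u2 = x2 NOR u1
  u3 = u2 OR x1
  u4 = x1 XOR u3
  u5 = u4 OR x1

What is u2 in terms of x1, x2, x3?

u1 = x1 NOR x3
u2 = x2 NOR u1 = x2 NOR (x1 NOR x3)

x2 NOR (x1 NOR x3)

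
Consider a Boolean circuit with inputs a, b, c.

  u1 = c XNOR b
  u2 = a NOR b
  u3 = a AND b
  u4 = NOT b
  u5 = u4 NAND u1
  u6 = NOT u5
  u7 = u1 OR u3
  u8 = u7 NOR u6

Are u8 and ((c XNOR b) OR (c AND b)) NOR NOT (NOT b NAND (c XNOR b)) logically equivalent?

u1 = c XNOR b
u3 = a AND b
u4 = NOT b
u5 = u4 NAND u1 = NOT b NAND (c XNOR b)
u6 = NOT u5 = NOT (NOT b NAND (c XNOR b))
u7 = u1 OR u3 = (c XNOR b) OR (a AND b)
u8 = u7 NOR u6 = ((c XNOR b) OR (a AND b)) NOR NOT (NOT b NAND (c XNOR b))
At a=1, b=1, c=0: circuit gives 0, formula gives 1.

No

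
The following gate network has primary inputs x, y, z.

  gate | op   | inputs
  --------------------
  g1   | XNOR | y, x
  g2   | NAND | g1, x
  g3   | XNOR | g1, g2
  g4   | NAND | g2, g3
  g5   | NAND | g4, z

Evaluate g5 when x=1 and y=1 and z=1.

0

g1 = 1 XNOR 1 = 1
g2 = 1 NAND 1 = 0
g3 = 1 XNOR 0 = 0
g4 = 0 NAND 0 = 1
g5 = 1 NAND 1 = 0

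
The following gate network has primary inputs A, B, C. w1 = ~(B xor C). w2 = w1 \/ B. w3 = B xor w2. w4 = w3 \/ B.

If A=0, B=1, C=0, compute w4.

1

w1 = ~(1 xor 0) = 0
w2 = 0 \/ 1 = 1
w3 = 1 xor 1 = 0
w4 = 0 \/ 1 = 1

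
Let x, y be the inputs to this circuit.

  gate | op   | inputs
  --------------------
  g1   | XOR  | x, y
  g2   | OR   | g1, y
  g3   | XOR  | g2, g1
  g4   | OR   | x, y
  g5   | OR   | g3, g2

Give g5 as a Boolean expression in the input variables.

g1 = x XOR y
g2 = g1 OR y = (x XOR y) OR y
g3 = g2 XOR g1 = ((x XOR y) OR y) XOR (x XOR y)
g5 = g3 OR g2 = (((x XOR y) OR y) XOR (x XOR y)) OR ((x XOR y) OR y)

(((x XOR y) OR y) XOR (x XOR y)) OR ((x XOR y) OR y)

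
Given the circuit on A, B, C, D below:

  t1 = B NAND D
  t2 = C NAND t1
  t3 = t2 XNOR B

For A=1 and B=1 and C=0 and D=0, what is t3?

t1 = 1 NAND 0 = 1
t2 = 0 NAND 1 = 1
t3 = 1 XNOR 1 = 1

1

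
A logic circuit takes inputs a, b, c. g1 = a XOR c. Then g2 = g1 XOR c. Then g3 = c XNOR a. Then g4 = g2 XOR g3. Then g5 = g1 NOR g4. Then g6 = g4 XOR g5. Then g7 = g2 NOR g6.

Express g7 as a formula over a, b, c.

((a XOR c) XOR c) NOR ((((a XOR c) XOR c) XOR (c XNOR a)) XOR ((a XOR c) NOR (((a XOR c) XOR c) XOR (c XNOR a))))

g1 = a XOR c
g2 = g1 XOR c = (a XOR c) XOR c
g3 = c XNOR a
g4 = g2 XOR g3 = ((a XOR c) XOR c) XOR (c XNOR a)
g5 = g1 NOR g4 = (a XOR c) NOR (((a XOR c) XOR c) XOR (c XNOR a))
g6 = g4 XOR g5 = (((a XOR c) XOR c) XOR (c XNOR a)) XOR ((a XOR c) NOR (((a XOR c) XOR c) XOR (c XNOR a)))
g7 = g2 NOR g6 = ((a XOR c) XOR c) NOR ((((a XOR c) XOR c) XOR (c XNOR a)) XOR ((a XOR c) NOR (((a XOR c) XOR c) XOR (c XNOR a))))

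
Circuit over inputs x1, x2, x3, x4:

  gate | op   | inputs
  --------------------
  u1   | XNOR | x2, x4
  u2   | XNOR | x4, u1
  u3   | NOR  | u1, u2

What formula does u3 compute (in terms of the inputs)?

u1 = x2 XNOR x4
u2 = x4 XNOR u1 = x4 XNOR (x2 XNOR x4)
u3 = u1 NOR u2 = (x2 XNOR x4) NOR (x4 XNOR (x2 XNOR x4))

(x2 XNOR x4) NOR (x4 XNOR (x2 XNOR x4))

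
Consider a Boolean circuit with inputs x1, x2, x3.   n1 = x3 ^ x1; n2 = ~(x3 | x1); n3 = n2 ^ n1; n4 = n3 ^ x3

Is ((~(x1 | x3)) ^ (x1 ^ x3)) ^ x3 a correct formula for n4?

Yes

n1 = x3 ^ x1
n2 = ~(x3 | x1)
n3 = n2 ^ n1 = (~(x3 | x1)) ^ (x3 ^ x1)
n4 = n3 ^ x3 = ((~(x3 | x1)) ^ (x3 ^ x1)) ^ x3
At x1=0, x2=0, x3=1: circuit gives 0, formula gives 0.
At x1=0, x2=0, x3=0: circuit gives 1, formula gives 1.
Agrees on all 8 inputs.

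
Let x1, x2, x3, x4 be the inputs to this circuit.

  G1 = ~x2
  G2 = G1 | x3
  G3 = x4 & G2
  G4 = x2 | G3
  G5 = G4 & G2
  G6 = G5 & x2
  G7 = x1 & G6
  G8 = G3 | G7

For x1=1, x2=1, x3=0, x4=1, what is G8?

G1 = ~1 = 0
G2 = 0 | 0 = 0
G3 = 1 & 0 = 0
G4 = 1 | 0 = 1
G5 = 1 & 0 = 0
G6 = 0 & 1 = 0
G7 = 1 & 0 = 0
G8 = 0 | 0 = 0

0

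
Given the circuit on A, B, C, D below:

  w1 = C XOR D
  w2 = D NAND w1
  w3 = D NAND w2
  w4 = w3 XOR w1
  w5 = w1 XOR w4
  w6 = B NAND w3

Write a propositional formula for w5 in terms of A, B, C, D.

w1 = C XOR D
w2 = D NAND w1 = D NAND (C XOR D)
w3 = D NAND w2 = D NAND (D NAND (C XOR D))
w4 = w3 XOR w1 = (D NAND (D NAND (C XOR D))) XOR (C XOR D)
w5 = w1 XOR w4 = (C XOR D) XOR ((D NAND (D NAND (C XOR D))) XOR (C XOR D))

(C XOR D) XOR ((D NAND (D NAND (C XOR D))) XOR (C XOR D))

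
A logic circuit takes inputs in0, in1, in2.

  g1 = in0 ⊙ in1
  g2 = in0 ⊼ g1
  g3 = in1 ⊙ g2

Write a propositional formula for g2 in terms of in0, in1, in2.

g1 = in0 ⊙ in1
g2 = in0 ⊼ g1 = in0 ⊼ (in0 ⊙ in1)

in0 ⊼ (in0 ⊙ in1)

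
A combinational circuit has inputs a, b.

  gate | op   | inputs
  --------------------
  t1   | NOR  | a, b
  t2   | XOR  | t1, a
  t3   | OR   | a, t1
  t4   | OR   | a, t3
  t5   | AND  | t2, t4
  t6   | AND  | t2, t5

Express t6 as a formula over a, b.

((a NOR b) XOR a) AND (((a NOR b) XOR a) AND (a OR (a OR (a NOR b))))

t1 = a NOR b
t2 = t1 XOR a = (a NOR b) XOR a
t3 = a OR t1 = a OR (a NOR b)
t4 = a OR t3 = a OR (a OR (a NOR b))
t5 = t2 AND t4 = ((a NOR b) XOR a) AND (a OR (a OR (a NOR b)))
t6 = t2 AND t5 = ((a NOR b) XOR a) AND (((a NOR b) XOR a) AND (a OR (a OR (a NOR b))))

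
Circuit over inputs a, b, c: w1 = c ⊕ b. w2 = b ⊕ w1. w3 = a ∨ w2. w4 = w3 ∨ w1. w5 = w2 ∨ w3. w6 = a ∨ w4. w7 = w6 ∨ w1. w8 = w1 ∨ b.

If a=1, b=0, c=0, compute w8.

0

w1 = 0 ⊕ 0 = 0
w8 = 0 ∨ 0 = 0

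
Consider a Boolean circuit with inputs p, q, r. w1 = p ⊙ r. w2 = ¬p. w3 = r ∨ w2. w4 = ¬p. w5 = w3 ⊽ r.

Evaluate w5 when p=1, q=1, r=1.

0

w2 = ¬1 = 0
w3 = 1 ∨ 0 = 1
w5 = 1 ⊽ 1 = 0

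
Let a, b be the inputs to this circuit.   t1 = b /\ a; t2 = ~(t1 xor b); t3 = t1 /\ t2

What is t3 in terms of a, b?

t1 = b /\ a
t2 = ~(t1 xor b) = ~((b /\ a) xor b)
t3 = t1 /\ t2 = (b /\ a) /\ (~((b /\ a) xor b))

(b /\ a) /\ (~((b /\ a) xor b))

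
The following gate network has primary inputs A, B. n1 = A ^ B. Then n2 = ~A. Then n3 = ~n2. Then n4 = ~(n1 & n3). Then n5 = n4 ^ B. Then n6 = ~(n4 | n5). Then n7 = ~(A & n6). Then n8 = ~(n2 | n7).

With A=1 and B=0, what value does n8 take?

1

n1 = 1 ^ 0 = 1
n2 = ~1 = 0
n3 = ~0 = 1
n4 = ~(1 & 1) = 0
n5 = 0 ^ 0 = 0
n6 = ~(0 | 0) = 1
n7 = ~(1 & 1) = 0
n8 = ~(0 | 0) = 1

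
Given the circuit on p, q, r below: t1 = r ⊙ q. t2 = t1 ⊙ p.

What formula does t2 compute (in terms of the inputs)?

t1 = r ⊙ q
t2 = t1 ⊙ p = (r ⊙ q) ⊙ p

(r ⊙ q) ⊙ p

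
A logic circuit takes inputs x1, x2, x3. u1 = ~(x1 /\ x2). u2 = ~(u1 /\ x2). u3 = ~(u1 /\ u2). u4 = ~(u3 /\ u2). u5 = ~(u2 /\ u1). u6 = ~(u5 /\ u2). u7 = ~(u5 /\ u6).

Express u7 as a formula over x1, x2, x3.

u1 = ~(x1 /\ x2)
u2 = ~(u1 /\ x2) = ~((~(x1 /\ x2)) /\ x2)
u5 = ~(u2 /\ u1) = ~((~((~(x1 /\ x2)) /\ x2)) /\ (~(x1 /\ x2)))
u6 = ~(u5 /\ u2) = ~((~((~((~(x1 /\ x2)) /\ x2)) /\ (~(x1 /\ x2)))) /\ (~((~(x1 /\ x2)) /\ x2)))
u7 = ~(u5 /\ u6) = ~((~((~((~(x1 /\ x2)) /\ x2)) /\ (~(x1 /\ x2)))) /\ (~((~((~((~(x1 /\ x2)) /\ x2)) /\ (~(x1 /\ x2)))) /\ (~((~(x1 /\ x2)) /\ x2)))))

~((~((~((~(x1 /\ x2)) /\ x2)) /\ (~(x1 /\ x2)))) /\ (~((~((~((~(x1 /\ x2)) /\ x2)) /\ (~(x1 /\ x2)))) /\ (~((~(x1 /\ x2)) /\ x2)))))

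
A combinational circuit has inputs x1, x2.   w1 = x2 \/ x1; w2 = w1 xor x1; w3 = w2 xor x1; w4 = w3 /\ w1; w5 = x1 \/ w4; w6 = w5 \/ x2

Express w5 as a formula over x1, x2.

x1 \/ ((((x2 \/ x1) xor x1) xor x1) /\ (x2 \/ x1))

w1 = x2 \/ x1
w2 = w1 xor x1 = (x2 \/ x1) xor x1
w3 = w2 xor x1 = ((x2 \/ x1) xor x1) xor x1
w4 = w3 /\ w1 = (((x2 \/ x1) xor x1) xor x1) /\ (x2 \/ x1)
w5 = x1 \/ w4 = x1 \/ ((((x2 \/ x1) xor x1) xor x1) /\ (x2 \/ x1))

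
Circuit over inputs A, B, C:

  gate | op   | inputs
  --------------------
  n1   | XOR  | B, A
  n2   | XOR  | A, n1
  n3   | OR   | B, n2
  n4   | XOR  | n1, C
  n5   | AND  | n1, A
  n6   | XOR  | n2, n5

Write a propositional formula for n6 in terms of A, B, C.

n1 = B XOR A
n2 = A XOR n1 = A XOR (B XOR A)
n5 = n1 AND A = (B XOR A) AND A
n6 = n2 XOR n5 = (A XOR (B XOR A)) XOR ((B XOR A) AND A)

(A XOR (B XOR A)) XOR ((B XOR A) AND A)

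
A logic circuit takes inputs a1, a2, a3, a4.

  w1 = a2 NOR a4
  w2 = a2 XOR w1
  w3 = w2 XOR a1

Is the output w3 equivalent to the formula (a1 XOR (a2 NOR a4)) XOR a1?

No

w1 = a2 NOR a4
w2 = a2 XOR w1 = a2 XOR (a2 NOR a4)
w3 = w2 XOR a1 = (a2 XOR (a2 NOR a4)) XOR a1
At a1=0, a2=1, a3=0, a4=0: circuit gives 1, formula gives 0.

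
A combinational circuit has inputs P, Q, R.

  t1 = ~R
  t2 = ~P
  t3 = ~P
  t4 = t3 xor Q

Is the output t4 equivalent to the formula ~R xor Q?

No

t3 = ~P
t4 = t3 xor Q = ~P xor Q
At P=0, Q=0, R=1: circuit gives 1, formula gives 0.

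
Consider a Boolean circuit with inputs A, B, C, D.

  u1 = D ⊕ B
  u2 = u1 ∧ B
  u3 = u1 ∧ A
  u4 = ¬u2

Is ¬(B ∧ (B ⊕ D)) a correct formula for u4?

u1 = D ⊕ B
u2 = u1 ∧ B = (D ⊕ B) ∧ B
u4 = ¬u2 = ¬((D ⊕ B) ∧ B)
At A=0, B=1, C=0, D=0: circuit gives 0, formula gives 0.
At A=0, B=0, C=0, D=0: circuit gives 1, formula gives 1.
Agrees on all 16 inputs.

Yes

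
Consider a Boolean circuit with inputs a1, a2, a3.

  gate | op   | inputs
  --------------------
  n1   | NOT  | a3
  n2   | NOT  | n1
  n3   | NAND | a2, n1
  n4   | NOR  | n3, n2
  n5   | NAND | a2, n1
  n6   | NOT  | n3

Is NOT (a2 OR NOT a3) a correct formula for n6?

No

n1 = NOT a3
n3 = a2 NAND n1 = a2 NAND NOT a3
n6 = NOT n3 = NOT (a2 NAND NOT a3)
At a1=0, a2=0, a3=1: circuit gives 0, formula gives 1.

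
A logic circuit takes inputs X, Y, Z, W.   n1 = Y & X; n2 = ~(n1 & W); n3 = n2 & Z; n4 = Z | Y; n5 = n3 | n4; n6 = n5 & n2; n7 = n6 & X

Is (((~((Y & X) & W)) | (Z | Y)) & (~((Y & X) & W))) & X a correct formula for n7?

No

n1 = Y & X
n2 = ~(n1 & W) = ~((Y & X) & W)
n3 = n2 & Z = (~((Y & X) & W)) & Z
n4 = Z | Y
n5 = n3 | n4 = ((~((Y & X) & W)) & Z) | (Z | Y)
n6 = n5 & n2 = (((~((Y & X) & W)) & Z) | (Z | Y)) & (~((Y & X) & W))
n7 = n6 & X = ((((~((Y & X) & W)) & Z) | (Z | Y)) & (~((Y & X) & W))) & X
At X=1, Y=0, Z=0, W=0: circuit gives 0, formula gives 1.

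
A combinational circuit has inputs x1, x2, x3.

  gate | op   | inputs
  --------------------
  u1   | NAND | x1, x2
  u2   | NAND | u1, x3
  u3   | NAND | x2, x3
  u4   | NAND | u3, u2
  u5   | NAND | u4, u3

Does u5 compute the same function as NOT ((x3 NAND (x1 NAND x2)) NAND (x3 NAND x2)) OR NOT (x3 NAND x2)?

Yes

u1 = x1 NAND x2
u2 = u1 NAND x3 = (x1 NAND x2) NAND x3
u3 = x2 NAND x3
u4 = u3 NAND u2 = (x2 NAND x3) NAND ((x1 NAND x2) NAND x3)
u5 = u4 NAND u3 = ((x2 NAND x3) NAND ((x1 NAND x2) NAND x3)) NAND (x2 NAND x3)
At x1=0, x2=0, x3=1: circuit gives 0, formula gives 0.
At x1=0, x2=0, x3=0: circuit gives 1, formula gives 1.
Agrees on all 8 inputs.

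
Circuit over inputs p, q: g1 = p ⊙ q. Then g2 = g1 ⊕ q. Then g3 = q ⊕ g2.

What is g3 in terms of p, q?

g1 = p ⊙ q
g2 = g1 ⊕ q = (p ⊙ q) ⊕ q
g3 = q ⊕ g2 = q ⊕ ((p ⊙ q) ⊕ q)

q ⊕ ((p ⊙ q) ⊕ q)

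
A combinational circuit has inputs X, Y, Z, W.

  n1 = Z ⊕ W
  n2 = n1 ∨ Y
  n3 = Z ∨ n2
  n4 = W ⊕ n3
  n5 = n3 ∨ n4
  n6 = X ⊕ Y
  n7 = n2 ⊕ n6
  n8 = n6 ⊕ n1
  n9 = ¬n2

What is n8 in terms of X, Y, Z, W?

n1 = Z ⊕ W
n6 = X ⊕ Y
n8 = n6 ⊕ n1 = (X ⊕ Y) ⊕ (Z ⊕ W)

(X ⊕ Y) ⊕ (Z ⊕ W)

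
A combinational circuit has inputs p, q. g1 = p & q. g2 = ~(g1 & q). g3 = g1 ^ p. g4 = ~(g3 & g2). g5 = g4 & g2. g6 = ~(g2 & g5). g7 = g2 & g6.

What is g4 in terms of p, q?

g1 = p & q
g2 = ~(g1 & q) = ~((p & q) & q)
g3 = g1 ^ p = (p & q) ^ p
g4 = ~(g3 & g2) = ~(((p & q) ^ p) & (~((p & q) & q)))

~(((p & q) ^ p) & (~((p & q) & q)))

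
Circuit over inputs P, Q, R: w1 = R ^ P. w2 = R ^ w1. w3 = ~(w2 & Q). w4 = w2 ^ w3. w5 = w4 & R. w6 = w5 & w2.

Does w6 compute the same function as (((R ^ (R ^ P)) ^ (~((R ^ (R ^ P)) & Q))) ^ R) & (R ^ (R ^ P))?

No

w1 = R ^ P
w2 = R ^ w1 = R ^ (R ^ P)
w3 = ~(w2 & Q) = ~((R ^ (R ^ P)) & Q)
w4 = w2 ^ w3 = (R ^ (R ^ P)) ^ (~((R ^ (R ^ P)) & Q))
w5 = w4 & R = ((R ^ (R ^ P)) ^ (~((R ^ (R ^ P)) & Q))) & R
w6 = w5 & w2 = (((R ^ (R ^ P)) ^ (~((R ^ (R ^ P)) & Q))) & R) & (R ^ (R ^ P))
At P=1, Q=0, R=1: circuit gives 0, formula gives 1.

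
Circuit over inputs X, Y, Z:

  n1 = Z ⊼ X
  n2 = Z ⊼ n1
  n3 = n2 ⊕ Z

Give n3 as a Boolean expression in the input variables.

(Z ⊼ (Z ⊼ X)) ⊕ Z

n1 = Z ⊼ X
n2 = Z ⊼ n1 = Z ⊼ (Z ⊼ X)
n3 = n2 ⊕ Z = (Z ⊼ (Z ⊼ X)) ⊕ Z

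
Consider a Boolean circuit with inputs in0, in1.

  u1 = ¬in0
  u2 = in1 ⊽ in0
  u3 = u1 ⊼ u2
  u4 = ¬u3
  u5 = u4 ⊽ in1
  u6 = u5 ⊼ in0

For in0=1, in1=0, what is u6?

u1 = ¬1 = 0
u2 = 0 ⊽ 1 = 0
u3 = 0 ⊼ 0 = 1
u4 = ¬1 = 0
u5 = 0 ⊽ 0 = 1
u6 = 1 ⊼ 1 = 0

0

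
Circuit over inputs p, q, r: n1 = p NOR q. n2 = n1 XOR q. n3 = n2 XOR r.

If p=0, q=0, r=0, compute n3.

1

n1 = 0 NOR 0 = 1
n2 = 1 XOR 0 = 1
n3 = 1 XOR 0 = 1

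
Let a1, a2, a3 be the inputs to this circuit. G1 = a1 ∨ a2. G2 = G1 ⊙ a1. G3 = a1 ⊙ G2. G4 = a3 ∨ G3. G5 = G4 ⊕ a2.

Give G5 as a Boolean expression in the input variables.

(a3 ∨ (a1 ⊙ ((a1 ∨ a2) ⊙ a1))) ⊕ a2

G1 = a1 ∨ a2
G2 = G1 ⊙ a1 = (a1 ∨ a2) ⊙ a1
G3 = a1 ⊙ G2 = a1 ⊙ ((a1 ∨ a2) ⊙ a1)
G4 = a3 ∨ G3 = a3 ∨ (a1 ⊙ ((a1 ∨ a2) ⊙ a1))
G5 = G4 ⊕ a2 = (a3 ∨ (a1 ⊙ ((a1 ∨ a2) ⊙ a1))) ⊕ a2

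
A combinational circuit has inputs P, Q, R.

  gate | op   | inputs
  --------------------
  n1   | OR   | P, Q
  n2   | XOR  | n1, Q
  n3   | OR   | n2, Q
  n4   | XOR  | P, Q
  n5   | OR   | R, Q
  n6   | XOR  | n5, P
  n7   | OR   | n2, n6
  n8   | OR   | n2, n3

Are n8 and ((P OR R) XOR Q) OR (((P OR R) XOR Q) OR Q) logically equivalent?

No

n1 = P OR Q
n2 = n1 XOR Q = (P OR Q) XOR Q
n3 = n2 OR Q = ((P OR Q) XOR Q) OR Q
n8 = n2 OR n3 = ((P OR Q) XOR Q) OR (((P OR Q) XOR Q) OR Q)
At P=0, Q=0, R=1: circuit gives 0, formula gives 1.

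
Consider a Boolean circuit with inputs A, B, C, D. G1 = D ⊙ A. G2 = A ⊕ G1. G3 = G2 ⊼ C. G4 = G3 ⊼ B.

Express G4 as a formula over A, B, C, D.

G1 = D ⊙ A
G2 = A ⊕ G1 = A ⊕ (D ⊙ A)
G3 = G2 ⊼ C = (A ⊕ (D ⊙ A)) ⊼ C
G4 = G3 ⊼ B = ((A ⊕ (D ⊙ A)) ⊼ C) ⊼ B

((A ⊕ (D ⊙ A)) ⊼ C) ⊼ B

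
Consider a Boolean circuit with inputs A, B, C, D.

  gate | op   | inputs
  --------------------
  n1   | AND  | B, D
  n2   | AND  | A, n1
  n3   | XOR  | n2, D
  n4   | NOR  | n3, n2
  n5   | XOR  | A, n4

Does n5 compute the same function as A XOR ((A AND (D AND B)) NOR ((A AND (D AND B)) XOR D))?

n1 = B AND D
n2 = A AND n1 = A AND (B AND D)
n3 = n2 XOR D = (A AND (B AND D)) XOR D
n4 = n3 NOR n2 = ((A AND (B AND D)) XOR D) NOR (A AND (B AND D))
n5 = A XOR n4 = A XOR (((A AND (B AND D)) XOR D) NOR (A AND (B AND D)))
At A=0, B=0, C=0, D=1: circuit gives 0, formula gives 0.
At A=0, B=0, C=0, D=0: circuit gives 1, formula gives 1.
Agrees on all 16 inputs.

Yes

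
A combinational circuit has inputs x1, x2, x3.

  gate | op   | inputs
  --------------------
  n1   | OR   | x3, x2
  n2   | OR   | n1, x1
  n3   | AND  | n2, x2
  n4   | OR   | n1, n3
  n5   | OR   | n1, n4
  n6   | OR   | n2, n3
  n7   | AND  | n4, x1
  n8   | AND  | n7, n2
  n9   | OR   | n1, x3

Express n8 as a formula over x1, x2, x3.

(((x3 OR x2) OR (((x3 OR x2) OR x1) AND x2)) AND x1) AND ((x3 OR x2) OR x1)

n1 = x3 OR x2
n2 = n1 OR x1 = (x3 OR x2) OR x1
n3 = n2 AND x2 = ((x3 OR x2) OR x1) AND x2
n4 = n1 OR n3 = (x3 OR x2) OR (((x3 OR x2) OR x1) AND x2)
n7 = n4 AND x1 = ((x3 OR x2) OR (((x3 OR x2) OR x1) AND x2)) AND x1
n8 = n7 AND n2 = (((x3 OR x2) OR (((x3 OR x2) OR x1) AND x2)) AND x1) AND ((x3 OR x2) OR x1)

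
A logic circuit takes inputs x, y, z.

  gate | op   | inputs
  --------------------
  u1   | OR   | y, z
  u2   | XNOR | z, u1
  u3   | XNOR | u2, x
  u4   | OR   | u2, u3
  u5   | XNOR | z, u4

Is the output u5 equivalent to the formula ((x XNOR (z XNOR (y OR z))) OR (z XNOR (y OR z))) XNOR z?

u1 = y OR z
u2 = z XNOR u1 = z XNOR (y OR z)
u3 = u2 XNOR x = (z XNOR (y OR z)) XNOR x
u4 = u2 OR u3 = (z XNOR (y OR z)) OR ((z XNOR (y OR z)) XNOR x)
u5 = z XNOR u4 = z XNOR ((z XNOR (y OR z)) OR ((z XNOR (y OR z)) XNOR x))
At x=0, y=0, z=0: circuit gives 0, formula gives 0.
At x=0, y=0, z=1: circuit gives 1, formula gives 1.
Agrees on all 8 inputs.

Yes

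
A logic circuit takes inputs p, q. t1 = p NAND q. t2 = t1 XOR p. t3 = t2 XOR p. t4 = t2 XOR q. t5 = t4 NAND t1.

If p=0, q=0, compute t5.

t1 = 0 NAND 0 = 1
t2 = 1 XOR 0 = 1
t4 = 1 XOR 0 = 1
t5 = 1 NAND 1 = 0

0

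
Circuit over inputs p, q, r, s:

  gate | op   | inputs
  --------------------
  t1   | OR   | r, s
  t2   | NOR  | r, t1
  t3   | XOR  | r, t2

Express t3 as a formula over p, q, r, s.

t1 = r OR s
t2 = r NOR t1 = r NOR (r OR s)
t3 = r XOR t2 = r XOR (r NOR (r OR s))

r XOR (r NOR (r OR s))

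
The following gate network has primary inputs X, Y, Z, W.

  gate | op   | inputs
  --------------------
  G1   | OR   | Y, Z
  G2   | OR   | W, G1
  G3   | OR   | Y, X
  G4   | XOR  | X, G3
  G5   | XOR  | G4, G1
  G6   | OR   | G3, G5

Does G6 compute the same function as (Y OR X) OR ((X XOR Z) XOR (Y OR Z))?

G1 = Y OR Z
G3 = Y OR X
G4 = X XOR G3 = X XOR (Y OR X)
G5 = G4 XOR G1 = (X XOR (Y OR X)) XOR (Y OR Z)
G6 = G3 OR G5 = (Y OR X) OR ((X XOR (Y OR X)) XOR (Y OR Z))
At X=0, Y=0, Z=1, W=0: circuit gives 1, formula gives 0.

No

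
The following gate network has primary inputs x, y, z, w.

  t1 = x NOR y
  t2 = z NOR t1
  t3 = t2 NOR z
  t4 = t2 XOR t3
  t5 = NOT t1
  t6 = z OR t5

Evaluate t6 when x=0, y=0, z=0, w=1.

t1 = 0 NOR 0 = 1
t5 = NOT 1 = 0
t6 = 0 OR 0 = 0

0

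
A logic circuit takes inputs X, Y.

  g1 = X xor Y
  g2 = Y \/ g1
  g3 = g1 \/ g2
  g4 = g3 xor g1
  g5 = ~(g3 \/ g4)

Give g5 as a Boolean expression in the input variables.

g1 = X xor Y
g2 = Y \/ g1 = Y \/ (X xor Y)
g3 = g1 \/ g2 = (X xor Y) \/ (Y \/ (X xor Y))
g4 = g3 xor g1 = ((X xor Y) \/ (Y \/ (X xor Y))) xor (X xor Y)
g5 = ~(g3 \/ g4) = ~(((X xor Y) \/ (Y \/ (X xor Y))) \/ (((X xor Y) \/ (Y \/ (X xor Y))) xor (X xor Y)))

~(((X xor Y) \/ (Y \/ (X xor Y))) \/ (((X xor Y) \/ (Y \/ (X xor Y))) xor (X xor Y)))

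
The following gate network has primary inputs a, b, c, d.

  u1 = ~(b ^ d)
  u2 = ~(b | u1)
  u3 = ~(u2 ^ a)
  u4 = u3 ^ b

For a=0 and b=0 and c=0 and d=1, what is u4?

u1 = ~(0 ^ 1) = 0
u2 = ~(0 | 0) = 1
u3 = ~(1 ^ 0) = 0
u4 = 0 ^ 0 = 0

0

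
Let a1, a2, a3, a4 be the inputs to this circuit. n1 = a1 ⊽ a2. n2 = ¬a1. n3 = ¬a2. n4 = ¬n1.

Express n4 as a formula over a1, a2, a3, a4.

n1 = a1 ⊽ a2
n4 = ¬n1 = ¬(a1 ⊽ a2)

¬(a1 ⊽ a2)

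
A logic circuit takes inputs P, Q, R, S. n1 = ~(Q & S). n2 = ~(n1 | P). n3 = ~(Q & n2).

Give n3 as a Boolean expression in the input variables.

n1 = ~(Q & S)
n2 = ~(n1 | P) = ~((~(Q & S)) | P)
n3 = ~(Q & n2) = ~(Q & (~((~(Q & S)) | P)))

~(Q & (~((~(Q & S)) | P)))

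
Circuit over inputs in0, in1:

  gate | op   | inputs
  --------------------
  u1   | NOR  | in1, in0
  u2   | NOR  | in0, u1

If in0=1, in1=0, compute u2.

0

u1 = 0 NOR 1 = 0
u2 = 1 NOR 0 = 0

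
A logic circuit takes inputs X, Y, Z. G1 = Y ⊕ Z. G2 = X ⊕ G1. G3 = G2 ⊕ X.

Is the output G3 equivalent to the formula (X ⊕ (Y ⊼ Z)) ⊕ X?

No

G1 = Y ⊕ Z
G2 = X ⊕ G1 = X ⊕ (Y ⊕ Z)
G3 = G2 ⊕ X = (X ⊕ (Y ⊕ Z)) ⊕ X
At X=0, Y=0, Z=0: circuit gives 0, formula gives 1.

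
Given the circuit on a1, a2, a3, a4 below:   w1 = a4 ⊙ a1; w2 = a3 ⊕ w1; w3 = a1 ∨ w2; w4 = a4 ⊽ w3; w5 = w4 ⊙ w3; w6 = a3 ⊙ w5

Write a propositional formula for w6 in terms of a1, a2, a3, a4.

a3 ⊙ ((a4 ⊽ (a1 ∨ (a3 ⊕ (a4 ⊙ a1)))) ⊙ (a1 ∨ (a3 ⊕ (a4 ⊙ a1))))

w1 = a4 ⊙ a1
w2 = a3 ⊕ w1 = a3 ⊕ (a4 ⊙ a1)
w3 = a1 ∨ w2 = a1 ∨ (a3 ⊕ (a4 ⊙ a1))
w4 = a4 ⊽ w3 = a4 ⊽ (a1 ∨ (a3 ⊕ (a4 ⊙ a1)))
w5 = w4 ⊙ w3 = (a4 ⊽ (a1 ∨ (a3 ⊕ (a4 ⊙ a1)))) ⊙ (a1 ∨ (a3 ⊕ (a4 ⊙ a1)))
w6 = a3 ⊙ w5 = a3 ⊙ ((a4 ⊽ (a1 ∨ (a3 ⊕ (a4 ⊙ a1)))) ⊙ (a1 ∨ (a3 ⊕ (a4 ⊙ a1))))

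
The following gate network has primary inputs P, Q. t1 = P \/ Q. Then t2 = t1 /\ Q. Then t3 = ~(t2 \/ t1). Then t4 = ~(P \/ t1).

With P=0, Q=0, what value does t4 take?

t1 = 0 \/ 0 = 0
t4 = ~(0 \/ 0) = 1

1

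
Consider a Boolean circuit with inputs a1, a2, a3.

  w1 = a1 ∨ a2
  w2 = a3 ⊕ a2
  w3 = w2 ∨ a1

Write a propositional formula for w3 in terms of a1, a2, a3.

w2 = a3 ⊕ a2
w3 = w2 ∨ a1 = (a3 ⊕ a2) ∨ a1

(a3 ⊕ a2) ∨ a1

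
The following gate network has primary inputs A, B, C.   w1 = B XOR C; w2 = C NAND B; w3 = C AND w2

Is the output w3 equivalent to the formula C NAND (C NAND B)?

w2 = C NAND B
w3 = C AND w2 = C AND (C NAND B)
At A=0, B=0, C=0: circuit gives 0, formula gives 1.

No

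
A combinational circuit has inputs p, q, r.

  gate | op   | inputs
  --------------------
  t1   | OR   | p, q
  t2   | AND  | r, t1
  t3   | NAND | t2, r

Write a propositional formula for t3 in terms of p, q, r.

t1 = p OR q
t2 = r AND t1 = r AND (p OR q)
t3 = t2 NAND r = (r AND (p OR q)) NAND r

(r AND (p OR q)) NAND r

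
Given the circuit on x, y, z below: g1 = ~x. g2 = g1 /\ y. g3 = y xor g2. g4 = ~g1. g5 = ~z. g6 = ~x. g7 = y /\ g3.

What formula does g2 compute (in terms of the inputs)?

g1 = ~x
g2 = g1 /\ y = ~x /\ y

~x /\ y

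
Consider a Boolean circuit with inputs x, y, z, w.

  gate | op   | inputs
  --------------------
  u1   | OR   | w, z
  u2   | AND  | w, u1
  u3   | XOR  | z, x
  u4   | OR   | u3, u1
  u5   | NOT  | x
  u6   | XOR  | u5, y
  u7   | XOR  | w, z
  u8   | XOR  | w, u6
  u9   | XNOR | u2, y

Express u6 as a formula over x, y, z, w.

NOT x XOR y

u5 = NOT x
u6 = u5 XOR y = NOT x XOR y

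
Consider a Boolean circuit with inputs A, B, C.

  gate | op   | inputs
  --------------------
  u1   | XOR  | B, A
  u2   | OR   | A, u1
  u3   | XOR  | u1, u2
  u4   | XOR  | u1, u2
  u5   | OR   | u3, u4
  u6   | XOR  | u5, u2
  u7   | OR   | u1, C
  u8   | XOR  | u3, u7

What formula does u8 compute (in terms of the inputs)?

u1 = B XOR A
u2 = A OR u1 = A OR (B XOR A)
u3 = u1 XOR u2 = (B XOR A) XOR (A OR (B XOR A))
u7 = u1 OR C = (B XOR A) OR C
u8 = u3 XOR u7 = ((B XOR A) XOR (A OR (B XOR A))) XOR ((B XOR A) OR C)

((B XOR A) XOR (A OR (B XOR A))) XOR ((B XOR A) OR C)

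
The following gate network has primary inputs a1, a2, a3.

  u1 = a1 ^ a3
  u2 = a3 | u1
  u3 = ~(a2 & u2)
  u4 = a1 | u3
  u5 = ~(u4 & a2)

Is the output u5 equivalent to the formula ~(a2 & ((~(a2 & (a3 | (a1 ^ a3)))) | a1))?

u1 = a1 ^ a3
u2 = a3 | u1 = a3 | (a1 ^ a3)
u3 = ~(a2 & u2) = ~(a2 & (a3 | (a1 ^ a3)))
u4 = a1 | u3 = a1 | (~(a2 & (a3 | (a1 ^ a3))))
u5 = ~(u4 & a2) = ~((a1 | (~(a2 & (a3 | (a1 ^ a3))))) & a2)
At a1=0, a2=1, a3=0: circuit gives 0, formula gives 0.
At a1=0, a2=0, a3=0: circuit gives 1, formula gives 1.
Agrees on all 8 inputs.

Yes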